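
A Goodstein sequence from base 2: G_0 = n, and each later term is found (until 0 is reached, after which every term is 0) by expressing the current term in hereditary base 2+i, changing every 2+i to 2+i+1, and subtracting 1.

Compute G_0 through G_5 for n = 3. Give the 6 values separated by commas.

G_0=3  [base 2] 2 + 1  →[2↦3]→  3 + 1 = 4  −1 ⇒ G_1=3
G_1=3  [base 3] 3  →[3↦4]→  4 = 4  −1 ⇒ G_2=3
G_2=3  [base 4] 3  →[4↦5]→  3 = 3  −1 ⇒ G_3=2
G_3=2  [base 5] 2  →[5↦6]→  2 = 2  −1 ⇒ G_4=1
G_4=1  [base 6] 1  →[6↦7]→  1 = 1  −1 ⇒ G_5=0

3, 3, 3, 2, 1, 0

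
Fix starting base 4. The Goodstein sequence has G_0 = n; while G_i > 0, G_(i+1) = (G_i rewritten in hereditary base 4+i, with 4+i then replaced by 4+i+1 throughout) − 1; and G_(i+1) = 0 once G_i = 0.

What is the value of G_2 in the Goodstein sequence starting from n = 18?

36

[0] 18 ≡ 4^2 + 2 (base 4). Lift 5: 27. −1: 26.
[1] 26 ≡ 5^2 + 1 (base 5). Lift 6: 37. −1: 36.
[2] 36 ≡ 6^2 (base 6). Lift 7: 49. −1: 48.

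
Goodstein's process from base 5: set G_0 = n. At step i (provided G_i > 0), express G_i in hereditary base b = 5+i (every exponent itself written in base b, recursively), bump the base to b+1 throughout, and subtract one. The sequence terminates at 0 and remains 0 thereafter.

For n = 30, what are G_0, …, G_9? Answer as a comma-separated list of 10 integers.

30, 41, 53, 67, 83, 101, 121, 143, 153, 163

G_0 = 30. HB_5(30) = 5^2 + 5. Bump = 42. G_1 = 41.
G_1 = 41. HB_6(41) = 6^2 + 5. Bump = 54. G_2 = 53.
G_2 = 53. HB_7(53) = 7^2 + 4. Bump = 68. G_3 = 67.
G_3 = 67. HB_8(67) = 8^2 + 3. Bump = 84. G_4 = 83.
G_4 = 83. HB_9(83) = 9^2 + 2. Bump = 102. G_5 = 101.
G_5 = 101. HB_10(101) = 10^2 + 1. Bump = 122. G_6 = 121.
G_6 = 121. HB_11(121) = 11^2. Bump = 144. G_7 = 143.
G_7 = 143. HB_12(143) = 11·12 + 11. Bump = 154. G_8 = 153.
G_8 = 153. HB_13(153) = 11·13 + 10. Bump = 164. G_9 = 163.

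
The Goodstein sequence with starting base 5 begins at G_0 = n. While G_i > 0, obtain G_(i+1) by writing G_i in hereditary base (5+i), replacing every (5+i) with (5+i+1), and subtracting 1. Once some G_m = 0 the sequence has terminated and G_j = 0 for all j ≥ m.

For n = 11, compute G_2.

13

i=0: 11 = 2·5 + 1 (b=5); 5→6: 2·6 + 1 = 13; 13−1 = 12
i=1: 12 = 2·6 (b=6); 6→7: 2·7 = 14; 14−1 = 13
i=2: 13 = 7 + 6 (b=7); 7→8: 8 + 6 = 14; 14−1 = 13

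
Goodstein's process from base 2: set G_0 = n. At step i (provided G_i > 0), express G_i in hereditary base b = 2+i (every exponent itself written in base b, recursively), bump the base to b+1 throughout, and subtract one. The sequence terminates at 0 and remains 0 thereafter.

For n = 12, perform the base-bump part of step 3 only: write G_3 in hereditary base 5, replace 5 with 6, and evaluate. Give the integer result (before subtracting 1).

(0) 12|_2 = 2^(2 + 1) + 2^2 ↦ 3^(3 + 1) + 3^3|_3 = 108 ⇒ 107
(1) 107|_3 = 3^(3 + 1) + 2·3^2 + 2·3 + 2 ↦ 4^(4 + 1) + 2·4^2 + 2·4 + 2|_4 = 1066 ⇒ 1065
(2) 1065|_4 = 4^(4 + 1) + 2·4^2 + 2·4 + 1 ↦ 5^(5 + 1) + 2·5^2 + 2·5 + 1|_5 = 15686 ⇒ 15685
(3) 15685|_5 = 5^(5 + 1) + 2·5^2 + 2·5 ↦ 6^(6 + 1) + 2·6^2 + 2·6|_6 = 280020 ⇒ 280019

280020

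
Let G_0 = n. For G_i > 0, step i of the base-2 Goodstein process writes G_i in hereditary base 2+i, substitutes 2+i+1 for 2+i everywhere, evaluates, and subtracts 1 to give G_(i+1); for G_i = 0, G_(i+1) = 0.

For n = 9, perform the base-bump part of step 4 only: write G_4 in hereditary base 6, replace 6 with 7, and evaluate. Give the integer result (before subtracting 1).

2471827

G_0 = 9. HB_2(9) = 2^(2 + 1) + 1. Bump = 82. G_1 = 81.
G_1 = 81. HB_3(81) = 3^(3 + 1). Bump = 1024. G_2 = 1023.
G_2 = 1023. HB_4(1023) = 3·4^4 + 3·4^3 + 3·4^2 + 3·4 + 3. Bump = 9843. G_3 = 9842.
G_3 = 9842. HB_5(9842) = 3·5^5 + 3·5^3 + 3·5^2 + 3·5 + 2. Bump = 140744. G_4 = 140743.
G_4 = 140743. HB_6(140743) = 3·6^6 + 3·6^3 + 3·6^2 + 3·6 + 1. Bump = 2471827. G_5 = 2471826.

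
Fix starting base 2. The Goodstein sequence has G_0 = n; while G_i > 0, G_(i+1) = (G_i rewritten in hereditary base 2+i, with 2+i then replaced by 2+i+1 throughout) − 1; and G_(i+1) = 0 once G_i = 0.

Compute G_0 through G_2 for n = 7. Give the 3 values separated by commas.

7, 30, 259

(0) 7|_2 = 2^2 + 2 + 1 ↦ 3^3 + 3 + 1|_3 = 31 ⇒ 30
(1) 30|_3 = 3^3 + 3 ↦ 4^4 + 4|_4 = 260 ⇒ 259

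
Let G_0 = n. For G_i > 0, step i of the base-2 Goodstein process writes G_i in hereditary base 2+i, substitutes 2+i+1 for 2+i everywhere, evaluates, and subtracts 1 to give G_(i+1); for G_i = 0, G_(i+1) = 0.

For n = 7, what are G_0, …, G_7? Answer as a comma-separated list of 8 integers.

base 2: 7 = 2^2 + 2 + 1; at 3: 3^3 + 3 + 1 = 31; next = 30
base 3: 30 = 3^3 + 3; at 4: 4^4 + 4 = 260; next = 259
base 4: 259 = 4^4 + 3; at 5: 5^5 + 3 = 3128; next = 3127
base 5: 3127 = 5^5 + 2; at 6: 6^6 + 2 = 46658; next = 46657
base 6: 46657 = 6^6 + 1; at 7: 7^7 + 1 = 823544; next = 823543
base 7: 823543 = 7^7; at 8: 8^8 = 16777216; next = 16777215
base 8: 16777215 = 7·8^7 + 7·8^6 + 7·8^5 + 7·8^4 + 7·8^3 + 7·8^2 + 7·8 + 7; at 9: 7·9^7 + 7·9^6 + 7·9^5 + 7·9^4 + 7·9^3 + 7·9^2 + 7·9 + 7 = 37665880; next = 37665879

7, 30, 259, 3127, 46657, 823543, 16777215, 37665879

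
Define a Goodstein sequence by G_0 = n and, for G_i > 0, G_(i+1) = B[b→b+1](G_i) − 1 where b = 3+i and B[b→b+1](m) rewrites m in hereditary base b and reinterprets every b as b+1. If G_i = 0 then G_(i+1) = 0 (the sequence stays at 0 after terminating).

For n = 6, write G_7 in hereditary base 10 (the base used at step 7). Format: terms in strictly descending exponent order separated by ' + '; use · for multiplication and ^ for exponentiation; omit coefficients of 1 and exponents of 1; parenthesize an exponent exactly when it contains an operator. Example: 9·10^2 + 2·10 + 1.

6 —HB3→ 2·3 —bump→ 2·4 = 8 —(−1)→ 7
7 —HB4→ 4 + 3 —bump→ 5 + 3 = 8 —(−1)→ 7
7 —HB5→ 5 + 2 —bump→ 6 + 2 = 8 —(−1)→ 7
7 —HB6→ 6 + 1 —bump→ 7 + 1 = 8 —(−1)→ 7
7 —HB7→ 7 —bump→ 8 = 8 —(−1)→ 7
7 —HB8→ 7 —bump→ 7 = 7 —(−1)→ 6
6 —HB9→ 6 —bump→ 6 = 6 —(−1)→ 5
5 —HB10→ 5 —bump→ 5 = 5 —(−1)→ 4

5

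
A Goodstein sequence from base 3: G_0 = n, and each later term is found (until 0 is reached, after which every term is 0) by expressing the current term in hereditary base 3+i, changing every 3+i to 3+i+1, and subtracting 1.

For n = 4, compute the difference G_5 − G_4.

-1

base 3: 4 = 3 + 1; at 4: 4 + 1 = 5; next = 4
base 4: 4 = 4; at 5: 5 = 5; next = 4
base 5: 4 = 4; at 6: 4 = 4; next = 3
base 6: 3 = 3; at 7: 3 = 3; next = 2
base 7: 2 = 2; at 8: 2 = 2; next = 1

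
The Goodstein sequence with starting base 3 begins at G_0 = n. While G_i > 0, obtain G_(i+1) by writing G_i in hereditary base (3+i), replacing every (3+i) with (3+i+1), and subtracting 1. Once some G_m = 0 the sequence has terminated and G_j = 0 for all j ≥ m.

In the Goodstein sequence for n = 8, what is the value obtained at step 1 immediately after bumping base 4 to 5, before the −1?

11

i=0: 8 = 2·3 + 2 (b=3); 3→4: 2·4 + 2 = 10; 10−1 = 9
i=1: 9 = 2·4 + 1 (b=4); 4→5: 2·5 + 1 = 11; 11−1 = 10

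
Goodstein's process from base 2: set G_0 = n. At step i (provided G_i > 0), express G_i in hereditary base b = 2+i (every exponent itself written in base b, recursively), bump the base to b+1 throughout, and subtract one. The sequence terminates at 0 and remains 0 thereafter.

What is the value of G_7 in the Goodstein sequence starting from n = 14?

3487116548

step 0: 14 = 2^(2 + 1) + 2^2 + 2; sub 3 for 2: 3^(3 + 1) + 3^3 + 3; = 111; G_1 = 111−1 = 110
step 1: 110 = 3^(3 + 1) + 3^3 + 2; sub 4 for 3: 4^(4 + 1) + 4^4 + 2; = 1282; G_2 = 1282−1 = 1281
step 2: 1281 = 4^(4 + 1) + 4^4 + 1; sub 5 for 4: 5^(5 + 1) + 5^5 + 1; = 18751; G_3 = 18751−1 = 18750
step 3: 18750 = 5^(5 + 1) + 5^5; sub 6 for 5: 6^(6 + 1) + 6^6; = 326592; G_4 = 326592−1 = 326591
step 4: 326591 = 6^(6 + 1) + 5·6^5 + 5·6^4 + 5·6^3 + 5·6^2 + 5·6 + 5; sub 7 for 6: 7^(7 + 1) + 5·7^5 + 5·7^4 + 5·7^3 + 5·7^2 + 5·7 + 5; = 5862841; G_5 = 5862841−1 = 5862840
step 5: 5862840 = 7^(7 + 1) + 5·7^5 + 5·7^4 + 5·7^3 + 5·7^2 + 5·7 + 4; sub 8 for 7: 8^(8 + 1) + 5·8^5 + 5·8^4 + 5·8^3 + 5·8^2 + 5·8 + 4; = 134404972; G_6 = 134404972−1 = 134404971
step 6: 134404971 = 8^(8 + 1) + 5·8^5 + 5·8^4 + 5·8^3 + 5·8^2 + 5·8 + 3; sub 9 for 8: 9^(9 + 1) + 5·9^5 + 5·9^4 + 5·9^3 + 5·9^2 + 5·9 + 3; = 3487116549; G_7 = 3487116549−1 = 3487116548
step 7: 3487116548 = 9^(9 + 1) + 5·9^5 + 5·9^4 + 5·9^3 + 5·9^2 + 5·9 + 2; sub 10 for 9: 10^(10 + 1) + 5·10^5 + 5·10^4 + 5·10^3 + 5·10^2 + 5·10 + 2; = 100000555552; G_8 = 100000555552−1 = 100000555551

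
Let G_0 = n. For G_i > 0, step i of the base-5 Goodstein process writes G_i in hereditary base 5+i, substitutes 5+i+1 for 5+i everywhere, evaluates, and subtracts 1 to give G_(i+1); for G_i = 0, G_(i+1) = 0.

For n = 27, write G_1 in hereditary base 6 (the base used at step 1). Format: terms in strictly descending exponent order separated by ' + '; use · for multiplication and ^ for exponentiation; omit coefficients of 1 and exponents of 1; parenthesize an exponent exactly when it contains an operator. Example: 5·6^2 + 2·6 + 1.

(0) 27|_5 = 5^2 + 2 ↦ 6^2 + 2|_6 = 38 ⇒ 37
(1) 37|_6 = 6^2 + 1 ↦ 7^2 + 1|_7 = 50 ⇒ 49

6^2 + 1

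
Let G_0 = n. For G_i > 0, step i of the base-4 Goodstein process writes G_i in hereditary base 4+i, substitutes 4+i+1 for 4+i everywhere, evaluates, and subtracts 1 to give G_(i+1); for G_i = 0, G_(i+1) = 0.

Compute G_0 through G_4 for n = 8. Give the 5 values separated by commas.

i=0: 8 = 2·4 (b=4); 4→5: 2·5 = 10; 10−1 = 9
i=1: 9 = 5 + 4 (b=5); 5→6: 6 + 4 = 10; 10−1 = 9
i=2: 9 = 6 + 3 (b=6); 6→7: 7 + 3 = 10; 10−1 = 9
i=3: 9 = 7 + 2 (b=7); 7→8: 8 + 2 = 10; 10−1 = 9

8, 9, 9, 9, 9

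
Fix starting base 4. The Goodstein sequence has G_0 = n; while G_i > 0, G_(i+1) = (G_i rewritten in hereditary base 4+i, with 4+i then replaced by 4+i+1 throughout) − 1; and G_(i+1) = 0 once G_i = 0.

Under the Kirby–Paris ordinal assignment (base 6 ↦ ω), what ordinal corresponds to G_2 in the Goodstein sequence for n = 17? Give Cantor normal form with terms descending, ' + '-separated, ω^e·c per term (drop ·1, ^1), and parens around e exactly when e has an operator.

G_0=17  [base 4] 4^2 + 1  →[4↦5]→  5^2 + 1 = 26  −1 ⇒ G_1=25
G_1=25  [base 5] 5^2  →[5↦6]→  6^2 = 36  −1 ⇒ G_2=35

ω·5 + 5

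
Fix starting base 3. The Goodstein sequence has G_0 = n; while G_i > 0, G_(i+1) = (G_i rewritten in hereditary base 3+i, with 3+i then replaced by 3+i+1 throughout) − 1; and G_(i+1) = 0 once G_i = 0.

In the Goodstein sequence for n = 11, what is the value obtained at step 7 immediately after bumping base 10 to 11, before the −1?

base 3: 11 = 3^2 + 2; at 4: 4^2 + 2 = 18; next = 17
base 4: 17 = 4^2 + 1; at 5: 5^2 + 1 = 26; next = 25
base 5: 25 = 5^2; at 6: 6^2 = 36; next = 35
base 6: 35 = 5·6 + 5; at 7: 5·7 + 5 = 40; next = 39
base 7: 39 = 5·7 + 4; at 8: 5·8 + 4 = 44; next = 43
base 8: 43 = 5·8 + 3; at 9: 5·9 + 3 = 48; next = 47
base 9: 47 = 5·9 + 2; at 10: 5·10 + 2 = 52; next = 51

56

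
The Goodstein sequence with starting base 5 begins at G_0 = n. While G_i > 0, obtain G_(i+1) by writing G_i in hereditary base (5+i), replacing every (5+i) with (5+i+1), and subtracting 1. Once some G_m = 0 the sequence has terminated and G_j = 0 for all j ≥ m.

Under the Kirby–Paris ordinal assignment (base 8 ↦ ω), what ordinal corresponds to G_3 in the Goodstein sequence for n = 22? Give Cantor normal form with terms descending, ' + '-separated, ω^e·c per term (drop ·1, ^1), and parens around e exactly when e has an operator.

base 5: 22 = 4·5 + 2; at 6: 4·6 + 2 = 26; next = 25
base 6: 25 = 4·6 + 1; at 7: 4·7 + 1 = 29; next = 28
base 7: 28 = 4·7; at 8: 4·8 = 32; next = 31
base 8: 31 = 3·8 + 7; at 9: 3·9 + 7 = 34; next = 33

ω·3 + 7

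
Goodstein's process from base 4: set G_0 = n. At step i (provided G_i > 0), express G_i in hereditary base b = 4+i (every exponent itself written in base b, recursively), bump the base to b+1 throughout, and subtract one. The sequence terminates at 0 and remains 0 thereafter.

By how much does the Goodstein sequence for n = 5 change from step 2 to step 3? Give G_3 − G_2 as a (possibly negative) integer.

-1

step 0: 5 = 4 + 1; sub 5 for 4: 5 + 1; = 6; G_1 = 6−1 = 5
step 1: 5 = 5; sub 6 for 5: 6; = 6; G_2 = 6−1 = 5
step 2: 5 = 5; sub 7 for 6: 5; = 5; G_3 = 5−1 = 4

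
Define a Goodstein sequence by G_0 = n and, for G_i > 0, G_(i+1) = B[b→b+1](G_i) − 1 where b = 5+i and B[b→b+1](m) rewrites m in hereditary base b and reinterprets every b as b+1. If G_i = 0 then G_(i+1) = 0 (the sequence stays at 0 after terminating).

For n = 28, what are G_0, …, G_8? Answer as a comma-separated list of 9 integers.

i=0: 28 = 5^2 + 3 (b=5); 5→6: 6^2 + 3 = 39; 39−1 = 38
i=1: 38 = 6^2 + 2 (b=6); 6→7: 7^2 + 2 = 51; 51−1 = 50
i=2: 50 = 7^2 + 1 (b=7); 7→8: 8^2 + 1 = 65; 65−1 = 64
i=3: 64 = 8^2 (b=8); 8→9: 9^2 = 81; 81−1 = 80
i=4: 80 = 8·9 + 8 (b=9); 9→10: 8·10 + 8 = 88; 88−1 = 87
i=5: 87 = 8·10 + 7 (b=10); 10→11: 8·11 + 7 = 95; 95−1 = 94
i=6: 94 = 8·11 + 6 (b=11); 11→12: 8·12 + 6 = 102; 102−1 = 101
i=7: 101 = 8·12 + 5 (b=12); 12→13: 8·13 + 5 = 109; 109−1 = 108

28, 38, 50, 64, 80, 87, 94, 101, 108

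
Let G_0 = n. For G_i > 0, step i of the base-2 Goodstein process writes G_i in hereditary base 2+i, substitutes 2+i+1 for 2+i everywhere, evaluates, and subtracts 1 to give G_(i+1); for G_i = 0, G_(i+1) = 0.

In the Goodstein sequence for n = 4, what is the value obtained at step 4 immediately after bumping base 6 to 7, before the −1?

G_0 = 4. HB_2(4) = 2^2. Bump = 27. G_1 = 26.
G_1 = 26. HB_3(26) = 2·3^2 + 2·3 + 2. Bump = 42. G_2 = 41.
G_2 = 41. HB_4(41) = 2·4^2 + 2·4 + 1. Bump = 61. G_3 = 60.
G_3 = 60. HB_5(60) = 2·5^2 + 2·5. Bump = 84. G_4 = 83.
G_4 = 83. HB_6(83) = 2·6^2 + 6 + 5. Bump = 110. G_5 = 109.

110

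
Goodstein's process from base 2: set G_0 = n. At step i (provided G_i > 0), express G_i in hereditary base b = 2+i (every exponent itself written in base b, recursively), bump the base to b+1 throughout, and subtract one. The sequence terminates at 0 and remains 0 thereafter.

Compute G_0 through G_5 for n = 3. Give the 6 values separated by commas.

3, 3, 3, 2, 1, 0

base 2: 3 = 2 + 1; at 3: 3 + 1 = 4; next = 3
base 3: 3 = 3; at 4: 4 = 4; next = 3
base 4: 3 = 3; at 5: 3 = 3; next = 2
base 5: 2 = 2; at 6: 2 = 2; next = 1
base 6: 1 = 1; at 7: 1 = 1; next = 0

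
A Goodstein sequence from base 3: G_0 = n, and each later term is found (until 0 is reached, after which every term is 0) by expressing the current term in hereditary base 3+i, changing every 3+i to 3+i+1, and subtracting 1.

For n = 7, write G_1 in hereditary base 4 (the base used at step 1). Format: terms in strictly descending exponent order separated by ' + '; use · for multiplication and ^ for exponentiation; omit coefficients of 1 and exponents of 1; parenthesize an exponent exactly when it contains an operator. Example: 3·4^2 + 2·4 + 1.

G_0 = 7. HB_3(7) = 2·3 + 1. Bump = 9. G_1 = 8.
G_1 = 8. HB_4(8) = 2·4. Bump = 10. G_2 = 9.

2·4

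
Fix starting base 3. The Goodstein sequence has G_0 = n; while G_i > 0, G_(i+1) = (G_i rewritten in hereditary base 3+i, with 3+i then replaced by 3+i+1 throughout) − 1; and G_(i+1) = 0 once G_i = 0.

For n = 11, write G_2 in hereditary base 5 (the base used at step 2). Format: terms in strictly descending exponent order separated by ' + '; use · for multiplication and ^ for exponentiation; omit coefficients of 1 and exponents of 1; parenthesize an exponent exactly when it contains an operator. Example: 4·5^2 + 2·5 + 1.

base 3: 11 = 3^2 + 2; at 4: 4^2 + 2 = 18; next = 17
base 4: 17 = 4^2 + 1; at 5: 5^2 + 1 = 26; next = 25

5^2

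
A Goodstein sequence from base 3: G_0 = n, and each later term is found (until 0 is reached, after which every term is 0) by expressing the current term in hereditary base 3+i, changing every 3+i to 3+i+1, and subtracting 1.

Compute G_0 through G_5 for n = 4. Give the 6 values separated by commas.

4, 4, 4, 3, 2, 1

i=0: 4 = 3 + 1 (b=3); 3→4: 4 + 1 = 5; 5−1 = 4
i=1: 4 = 4 (b=4); 4→5: 5 = 5; 5−1 = 4
i=2: 4 = 4 (b=5); 5→6: 4 = 4; 4−1 = 3
i=3: 3 = 3 (b=6); 6→7: 3 = 3; 3−1 = 2
i=4: 2 = 2 (b=7); 7→8: 2 = 2; 2−1 = 1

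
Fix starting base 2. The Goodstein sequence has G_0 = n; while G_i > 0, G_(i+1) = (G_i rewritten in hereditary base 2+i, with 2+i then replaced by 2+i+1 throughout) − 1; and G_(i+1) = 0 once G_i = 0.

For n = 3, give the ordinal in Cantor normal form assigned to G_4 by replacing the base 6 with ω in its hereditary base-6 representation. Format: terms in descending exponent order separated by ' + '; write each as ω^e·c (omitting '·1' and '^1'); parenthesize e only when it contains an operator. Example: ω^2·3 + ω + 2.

1

base 2: 3 = 2 + 1; at 3: 3 + 1 = 4; next = 3
base 3: 3 = 3; at 4: 4 = 4; next = 3
base 4: 3 = 3; at 5: 3 = 3; next = 2
base 5: 2 = 2; at 6: 2 = 2; next = 1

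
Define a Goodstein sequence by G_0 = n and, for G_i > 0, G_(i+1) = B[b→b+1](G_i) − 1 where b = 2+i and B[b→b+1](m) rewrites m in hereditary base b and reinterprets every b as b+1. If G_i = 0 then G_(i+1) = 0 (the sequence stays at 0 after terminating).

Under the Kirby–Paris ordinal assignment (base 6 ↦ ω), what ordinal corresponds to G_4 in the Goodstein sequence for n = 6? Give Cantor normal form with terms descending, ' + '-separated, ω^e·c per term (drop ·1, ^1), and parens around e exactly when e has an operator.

ω^5·5 + ω^4·5 + ω^3·5 + ω^2·5 + ω·5 + 5

(0) 6|_2 = 2^2 + 2 ↦ 3^3 + 3|_3 = 30 ⇒ 29
(1) 29|_3 = 3^3 + 2 ↦ 4^4 + 2|_4 = 258 ⇒ 257
(2) 257|_4 = 4^4 + 1 ↦ 5^5 + 1|_5 = 3126 ⇒ 3125
(3) 3125|_5 = 5^5 ↦ 6^6|_6 = 46656 ⇒ 46655
(4) 46655|_6 = 5·6^5 + 5·6^4 + 5·6^3 + 5·6^2 + 5·6 + 5 ↦ 5·7^5 + 5·7^4 + 5·7^3 + 5·7^2 + 5·7 + 5|_7 = 98040 ⇒ 98039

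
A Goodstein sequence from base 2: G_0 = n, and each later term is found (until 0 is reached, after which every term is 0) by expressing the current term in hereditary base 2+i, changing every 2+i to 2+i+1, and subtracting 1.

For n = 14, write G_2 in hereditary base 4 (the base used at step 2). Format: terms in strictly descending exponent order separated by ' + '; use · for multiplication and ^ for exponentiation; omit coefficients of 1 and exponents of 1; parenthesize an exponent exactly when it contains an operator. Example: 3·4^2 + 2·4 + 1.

14 —HB2→ 2^(2 + 1) + 2^2 + 2 —bump→ 3^(3 + 1) + 3^3 + 3 = 111 —(−1)→ 110
110 —HB3→ 3^(3 + 1) + 3^3 + 2 —bump→ 4^(4 + 1) + 4^4 + 2 = 1282 —(−1)→ 1281
1281 —HB4→ 4^(4 + 1) + 4^4 + 1 —bump→ 5^(5 + 1) + 5^5 + 1 = 18751 —(−1)→ 18750

4^(4 + 1) + 4^4 + 1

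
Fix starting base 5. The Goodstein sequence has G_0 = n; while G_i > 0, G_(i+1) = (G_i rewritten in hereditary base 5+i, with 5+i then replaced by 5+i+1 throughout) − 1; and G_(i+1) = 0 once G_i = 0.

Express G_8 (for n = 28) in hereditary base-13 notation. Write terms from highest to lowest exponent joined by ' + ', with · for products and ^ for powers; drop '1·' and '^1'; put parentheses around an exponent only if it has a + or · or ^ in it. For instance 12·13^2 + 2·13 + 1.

8·13 + 4

G_0=28  [base 5] 5^2 + 3  →[5↦6]→  6^2 + 3 = 39  −1 ⇒ G_1=38
G_1=38  [base 6] 6^2 + 2  →[6↦7]→  7^2 + 2 = 51  −1 ⇒ G_2=50
G_2=50  [base 7] 7^2 + 1  →[7↦8]→  8^2 + 1 = 65  −1 ⇒ G_3=64
G_3=64  [base 8] 8^2  →[8↦9]→  9^2 = 81  −1 ⇒ G_4=80
G_4=80  [base 9] 8·9 + 8  →[9↦10]→  8·10 + 8 = 88  −1 ⇒ G_5=87
G_5=87  [base 10] 8·10 + 7  →[10↦11]→  8·11 + 7 = 95  −1 ⇒ G_6=94
G_6=94  [base 11] 8·11 + 6  →[11↦12]→  8·12 + 6 = 102  −1 ⇒ G_7=101
G_7=101  [base 12] 8·12 + 5  →[12↦13]→  8·13 + 5 = 109  −1 ⇒ G_8=108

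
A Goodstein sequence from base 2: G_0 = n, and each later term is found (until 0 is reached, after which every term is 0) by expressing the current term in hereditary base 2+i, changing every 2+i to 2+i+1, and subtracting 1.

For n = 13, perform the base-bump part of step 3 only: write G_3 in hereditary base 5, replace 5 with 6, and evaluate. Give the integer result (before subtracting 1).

280712

13 —HB2→ 2^(2 + 1) + 2^2 + 1 —bump→ 3^(3 + 1) + 3^3 + 1 = 109 —(−1)→ 108
108 —HB3→ 3^(3 + 1) + 3^3 —bump→ 4^(4 + 1) + 4^4 = 1280 —(−1)→ 1279
1279 —HB4→ 4^(4 + 1) + 3·4^3 + 3·4^2 + 3·4 + 3 —bump→ 5^(5 + 1) + 3·5^3 + 3·5^2 + 3·5 + 3 = 16093 —(−1)→ 16092
16092 —HB5→ 5^(5 + 1) + 3·5^3 + 3·5^2 + 3·5 + 2 —bump→ 6^(6 + 1) + 3·6^3 + 3·6^2 + 3·6 + 2 = 280712 —(−1)→ 280711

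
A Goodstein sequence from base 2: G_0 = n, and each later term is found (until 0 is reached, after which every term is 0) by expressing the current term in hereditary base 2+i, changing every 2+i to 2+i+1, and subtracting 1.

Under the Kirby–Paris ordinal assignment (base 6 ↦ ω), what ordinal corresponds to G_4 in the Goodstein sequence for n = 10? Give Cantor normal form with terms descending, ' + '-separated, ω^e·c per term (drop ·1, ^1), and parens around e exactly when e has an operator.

step 0: 10 = 2^(2 + 1) + 2; sub 3 for 2: 3^(3 + 1) + 3; = 84; G_1 = 84−1 = 83
step 1: 83 = 3^(3 + 1) + 2; sub 4 for 3: 4^(4 + 1) + 2; = 1026; G_2 = 1026−1 = 1025
step 2: 1025 = 4^(4 + 1) + 1; sub 5 for 4: 5^(5 + 1) + 1; = 15626; G_3 = 15626−1 = 15625
step 3: 15625 = 5^(5 + 1); sub 6 for 5: 6^(6 + 1); = 279936; G_4 = 279936−1 = 279935
step 4: 279935 = 5·6^6 + 5·6^5 + 5·6^4 + 5·6^3 + 5·6^2 + 5·6 + 5; sub 7 for 6: 5·7^7 + 5·7^5 + 5·7^4 + 5·7^3 + 5·7^2 + 5·7 + 5; = 4215755; G_5 = 4215755−1 = 4215754

ω^ω·5 + ω^5·5 + ω^4·5 + ω^3·5 + ω^2·5 + ω·5 + 5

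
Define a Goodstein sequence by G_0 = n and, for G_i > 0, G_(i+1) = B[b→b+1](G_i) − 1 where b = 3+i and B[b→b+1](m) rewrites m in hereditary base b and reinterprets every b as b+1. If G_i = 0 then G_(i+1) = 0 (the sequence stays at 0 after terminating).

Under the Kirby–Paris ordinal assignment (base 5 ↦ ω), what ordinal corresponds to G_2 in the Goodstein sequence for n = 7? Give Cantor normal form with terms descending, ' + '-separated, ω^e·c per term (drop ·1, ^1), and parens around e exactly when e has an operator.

base 3: 7 = 2·3 + 1; at 4: 2·4 + 1 = 9; next = 8
base 4: 8 = 2·4; at 5: 2·5 = 10; next = 9

ω + 4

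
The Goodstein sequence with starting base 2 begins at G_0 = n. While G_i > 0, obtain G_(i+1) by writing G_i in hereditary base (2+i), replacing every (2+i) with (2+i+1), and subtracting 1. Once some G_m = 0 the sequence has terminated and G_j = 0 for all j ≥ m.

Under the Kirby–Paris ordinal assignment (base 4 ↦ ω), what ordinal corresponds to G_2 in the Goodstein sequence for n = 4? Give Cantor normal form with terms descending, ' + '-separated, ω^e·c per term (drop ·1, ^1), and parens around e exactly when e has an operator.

i=0: 4 = 2^2 (b=2); 2→3: 3^3 = 27; 27−1 = 26
i=1: 26 = 2·3^2 + 2·3 + 2 (b=3); 3→4: 2·4^2 + 2·4 + 2 = 42; 42−1 = 41
i=2: 41 = 2·4^2 + 2·4 + 1 (b=4); 4→5: 2·5^2 + 2·5 + 1 = 61; 61−1 = 60

ω^2·2 + ω·2 + 1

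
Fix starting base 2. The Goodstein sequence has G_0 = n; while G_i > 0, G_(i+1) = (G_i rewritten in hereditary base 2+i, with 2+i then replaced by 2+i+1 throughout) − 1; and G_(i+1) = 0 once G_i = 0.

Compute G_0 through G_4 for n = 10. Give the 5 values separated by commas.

10, 83, 1025, 15625, 279935

[0] 10 ≡ 2^(2 + 1) + 2 (base 2). Lift 3: 84. −1: 83.
[1] 83 ≡ 3^(3 + 1) + 2 (base 3). Lift 4: 1026. −1: 1025.
[2] 1025 ≡ 4^(4 + 1) + 1 (base 4). Lift 5: 15626. −1: 15625.
[3] 15625 ≡ 5^(5 + 1) (base 5). Lift 6: 279936. −1: 279935.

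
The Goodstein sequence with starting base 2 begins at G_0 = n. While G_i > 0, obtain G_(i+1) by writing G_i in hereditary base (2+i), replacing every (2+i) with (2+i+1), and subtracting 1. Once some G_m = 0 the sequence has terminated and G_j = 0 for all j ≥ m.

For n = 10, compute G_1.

base 2: 10 = 2^(2 + 1) + 2; at 3: 3^(3 + 1) + 3 = 84; next = 83
base 3: 83 = 3^(3 + 1) + 2; at 4: 4^(4 + 1) + 2 = 1026; next = 1025

83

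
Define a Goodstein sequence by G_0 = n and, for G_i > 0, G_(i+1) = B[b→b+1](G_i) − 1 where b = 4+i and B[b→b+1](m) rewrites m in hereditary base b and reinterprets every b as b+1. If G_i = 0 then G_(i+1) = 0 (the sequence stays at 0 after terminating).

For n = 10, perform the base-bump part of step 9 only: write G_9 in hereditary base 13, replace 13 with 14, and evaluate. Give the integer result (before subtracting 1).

G_0 = 10. HB_4(10) = 2·4 + 2. Bump = 12. G_1 = 11.
G_1 = 11. HB_5(11) = 2·5 + 1. Bump = 13. G_2 = 12.
G_2 = 12. HB_6(12) = 2·6. Bump = 14. G_3 = 13.
G_3 = 13. HB_7(13) = 7 + 6. Bump = 14. G_4 = 13.
G_4 = 13. HB_8(13) = 8 + 5. Bump = 14. G_5 = 13.
G_5 = 13. HB_9(13) = 9 + 4. Bump = 14. G_6 = 13.
G_6 = 13. HB_10(13) = 10 + 3. Bump = 14. G_7 = 13.
G_7 = 13. HB_11(13) = 11 + 2. Bump = 14. G_8 = 13.
G_8 = 13. HB_12(13) = 12 + 1. Bump = 14. G_9 = 13.

14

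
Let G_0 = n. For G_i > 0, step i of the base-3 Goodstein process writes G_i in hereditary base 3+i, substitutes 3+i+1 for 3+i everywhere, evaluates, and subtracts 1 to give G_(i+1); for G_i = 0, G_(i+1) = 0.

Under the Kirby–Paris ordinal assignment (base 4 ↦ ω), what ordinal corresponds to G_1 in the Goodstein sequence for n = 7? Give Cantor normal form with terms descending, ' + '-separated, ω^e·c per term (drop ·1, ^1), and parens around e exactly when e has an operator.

7 —HB3→ 2·3 + 1 —bump→ 2·4 + 1 = 9 —(−1)→ 8
8 —HB4→ 2·4 —bump→ 2·5 = 10 —(−1)→ 9

ω·2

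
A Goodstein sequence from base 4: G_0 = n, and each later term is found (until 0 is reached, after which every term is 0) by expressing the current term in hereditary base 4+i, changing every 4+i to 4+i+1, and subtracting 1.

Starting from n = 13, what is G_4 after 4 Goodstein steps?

19

G_0=13  [base 4] 3·4 + 1  →[4↦5]→  3·5 + 1 = 16  −1 ⇒ G_1=15
G_1=15  [base 5] 3·5  →[5↦6]→  3·6 = 18  −1 ⇒ G_2=17
G_2=17  [base 6] 2·6 + 5  →[6↦7]→  2·7 + 5 = 19  −1 ⇒ G_3=18
G_3=18  [base 7] 2·7 + 4  →[7↦8]→  2·8 + 4 = 20  −1 ⇒ G_4=19
G_4=19  [base 8] 2·8 + 3  →[8↦9]→  2·9 + 3 = 21  −1 ⇒ G_5=20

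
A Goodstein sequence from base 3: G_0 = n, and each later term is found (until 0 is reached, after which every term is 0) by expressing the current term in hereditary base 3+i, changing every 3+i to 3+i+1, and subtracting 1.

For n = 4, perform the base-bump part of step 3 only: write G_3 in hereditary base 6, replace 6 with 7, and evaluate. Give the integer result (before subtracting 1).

G_0 = 4. HB_3(4) = 3 + 1. Bump = 5. G_1 = 4.
G_1 = 4. HB_4(4) = 4. Bump = 5. G_2 = 4.
G_2 = 4. HB_5(4) = 4. Bump = 4. G_3 = 3.
G_3 = 3. HB_6(3) = 3. Bump = 3. G_4 = 2.

3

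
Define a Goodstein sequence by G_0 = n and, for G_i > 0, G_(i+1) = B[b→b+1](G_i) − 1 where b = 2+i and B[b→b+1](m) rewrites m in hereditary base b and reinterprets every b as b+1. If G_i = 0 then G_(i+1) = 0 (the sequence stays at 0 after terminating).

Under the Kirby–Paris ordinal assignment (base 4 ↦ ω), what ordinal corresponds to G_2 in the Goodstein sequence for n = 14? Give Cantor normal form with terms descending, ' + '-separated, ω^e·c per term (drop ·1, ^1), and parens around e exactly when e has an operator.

G_0=14  [base 2] 2^(2 + 1) + 2^2 + 2  →[2↦3]→  3^(3 + 1) + 3^3 + 3 = 111  −1 ⇒ G_1=110
G_1=110  [base 3] 3^(3 + 1) + 3^3 + 2  →[3↦4]→  4^(4 + 1) + 4^4 + 2 = 1282  −1 ⇒ G_2=1281
G_2=1281  [base 4] 4^(4 + 1) + 4^4 + 1  →[4↦5]→  5^(5 + 1) + 5^5 + 1 = 18751  −1 ⇒ G_3=18750

ω^(ω + 1) + ω^ω + 1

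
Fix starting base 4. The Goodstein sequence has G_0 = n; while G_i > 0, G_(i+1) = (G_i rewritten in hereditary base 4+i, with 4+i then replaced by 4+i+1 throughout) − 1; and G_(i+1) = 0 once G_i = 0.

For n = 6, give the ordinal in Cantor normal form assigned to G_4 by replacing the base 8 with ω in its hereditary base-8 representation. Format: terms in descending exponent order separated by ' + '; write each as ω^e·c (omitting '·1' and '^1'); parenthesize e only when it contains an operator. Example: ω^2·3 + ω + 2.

5

step 0: 6 = 4 + 2; sub 5 for 4: 5 + 2; = 7; G_1 = 7−1 = 6
step 1: 6 = 5 + 1; sub 6 for 5: 6 + 1; = 7; G_2 = 7−1 = 6
step 2: 6 = 6; sub 7 for 6: 7; = 7; G_3 = 7−1 = 6
step 3: 6 = 6; sub 8 for 7: 6; = 6; G_4 = 6−1 = 5
step 4: 5 = 5; sub 9 for 8: 5; = 5; G_5 = 5−1 = 4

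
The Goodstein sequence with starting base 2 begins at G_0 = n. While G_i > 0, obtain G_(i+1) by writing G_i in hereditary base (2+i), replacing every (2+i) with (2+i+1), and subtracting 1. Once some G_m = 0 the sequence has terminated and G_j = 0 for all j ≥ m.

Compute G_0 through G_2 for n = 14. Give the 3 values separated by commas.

G_0 = 14. HB_2(14) = 2^(2 + 1) + 2^2 + 2. Bump = 111. G_1 = 110.
G_1 = 110. HB_3(110) = 3^(3 + 1) + 3^3 + 2. Bump = 1282. G_2 = 1281.

14, 110, 1281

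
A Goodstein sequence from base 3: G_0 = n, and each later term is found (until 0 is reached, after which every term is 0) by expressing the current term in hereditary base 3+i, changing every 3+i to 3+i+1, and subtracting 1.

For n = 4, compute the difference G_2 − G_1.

i=0: 4 = 3 + 1 (b=3); 3→4: 4 + 1 = 5; 5−1 = 4
i=1: 4 = 4 (b=4); 4→5: 5 = 5; 5−1 = 4

0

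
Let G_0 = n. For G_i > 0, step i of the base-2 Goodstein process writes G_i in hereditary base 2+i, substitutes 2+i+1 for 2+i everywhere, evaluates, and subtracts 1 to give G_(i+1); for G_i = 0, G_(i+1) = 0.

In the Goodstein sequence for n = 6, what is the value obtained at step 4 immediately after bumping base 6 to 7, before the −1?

98040

base 2: 6 = 2^2 + 2; at 3: 3^3 + 3 = 30; next = 29
base 3: 29 = 3^3 + 2; at 4: 4^4 + 2 = 258; next = 257
base 4: 257 = 4^4 + 1; at 5: 5^5 + 1 = 3126; next = 3125
base 5: 3125 = 5^5; at 6: 6^6 = 46656; next = 46655
base 6: 46655 = 5·6^5 + 5·6^4 + 5·6^3 + 5·6^2 + 5·6 + 5; at 7: 5·7^5 + 5·7^4 + 5·7^3 + 5·7^2 + 5·7 + 5 = 98040; next = 98039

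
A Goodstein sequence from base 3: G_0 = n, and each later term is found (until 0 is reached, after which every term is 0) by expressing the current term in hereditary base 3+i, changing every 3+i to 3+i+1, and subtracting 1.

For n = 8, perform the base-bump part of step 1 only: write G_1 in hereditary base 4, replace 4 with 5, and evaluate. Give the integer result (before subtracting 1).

8 —HB3→ 2·3 + 2 —bump→ 2·4 + 2 = 10 —(−1)→ 9
9 —HB4→ 2·4 + 1 —bump→ 2·5 + 1 = 11 —(−1)→ 10

11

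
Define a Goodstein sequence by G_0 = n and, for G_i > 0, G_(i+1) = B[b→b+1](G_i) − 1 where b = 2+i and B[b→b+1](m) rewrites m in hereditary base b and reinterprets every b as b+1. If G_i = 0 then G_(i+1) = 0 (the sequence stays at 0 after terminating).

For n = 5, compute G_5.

G_0 = 5. HB_2(5) = 2^2 + 1. Bump = 28. G_1 = 27.
G_1 = 27. HB_3(27) = 3^3. Bump = 256. G_2 = 255.
G_2 = 255. HB_4(255) = 3·4^3 + 3·4^2 + 3·4 + 3. Bump = 468. G_3 = 467.
G_3 = 467. HB_5(467) = 3·5^3 + 3·5^2 + 3·5 + 2. Bump = 776. G_4 = 775.
G_4 = 775. HB_6(775) = 3·6^3 + 3·6^2 + 3·6 + 1. Bump = 1198. G_5 = 1197.

1197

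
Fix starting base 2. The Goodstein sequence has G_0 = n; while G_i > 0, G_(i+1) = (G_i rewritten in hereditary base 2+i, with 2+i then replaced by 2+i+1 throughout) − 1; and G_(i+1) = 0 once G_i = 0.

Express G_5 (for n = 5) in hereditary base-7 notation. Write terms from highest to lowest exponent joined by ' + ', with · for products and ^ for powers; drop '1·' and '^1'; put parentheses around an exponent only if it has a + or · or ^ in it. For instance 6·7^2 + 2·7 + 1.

G_0=5  [base 2] 2^2 + 1  →[2↦3]→  3^3 + 1 = 28  −1 ⇒ G_1=27
G_1=27  [base 3] 3^3  →[3↦4]→  4^4 = 256  −1 ⇒ G_2=255
G_2=255  [base 4] 3·4^3 + 3·4^2 + 3·4 + 3  →[4↦5]→  3·5^3 + 3·5^2 + 3·5 + 3 = 468  −1 ⇒ G_3=467
G_3=467  [base 5] 3·5^3 + 3·5^2 + 3·5 + 2  →[5↦6]→  3·6^3 + 3·6^2 + 3·6 + 2 = 776  −1 ⇒ G_4=775
G_4=775  [base 6] 3·6^3 + 3·6^2 + 3·6 + 1  →[6↦7]→  3·7^3 + 3·7^2 + 3·7 + 1 = 1198  −1 ⇒ G_5=1197

3·7^3 + 3·7^2 + 3·7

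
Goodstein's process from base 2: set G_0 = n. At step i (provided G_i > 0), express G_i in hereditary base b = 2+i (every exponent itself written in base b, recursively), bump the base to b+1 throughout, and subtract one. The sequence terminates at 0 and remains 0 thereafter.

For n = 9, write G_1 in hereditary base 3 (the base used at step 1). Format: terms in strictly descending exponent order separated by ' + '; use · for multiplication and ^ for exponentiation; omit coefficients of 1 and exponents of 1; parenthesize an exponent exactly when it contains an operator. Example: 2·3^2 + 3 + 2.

3^(3 + 1)

step 0: 9 = 2^(2 + 1) + 1; sub 3 for 2: 3^(3 + 1) + 1; = 82; G_1 = 82−1 = 81
step 1: 81 = 3^(3 + 1); sub 4 for 3: 4^(4 + 1); = 1024; G_2 = 1024−1 = 1023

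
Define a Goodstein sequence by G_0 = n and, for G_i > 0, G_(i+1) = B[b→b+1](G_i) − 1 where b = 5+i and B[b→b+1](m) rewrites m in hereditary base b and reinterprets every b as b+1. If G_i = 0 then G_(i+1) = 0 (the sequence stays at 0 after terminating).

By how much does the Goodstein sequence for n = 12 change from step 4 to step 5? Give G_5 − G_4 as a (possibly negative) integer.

0

[0] 12 ≡ 2·5 + 2 (base 5). Lift 6: 14. −1: 13.
[1] 13 ≡ 2·6 + 1 (base 6). Lift 7: 15. −1: 14.
[2] 14 ≡ 2·7 (base 7). Lift 8: 16. −1: 15.
[3] 15 ≡ 8 + 7 (base 8). Lift 9: 16. −1: 15.
[4] 15 ≡ 9 + 6 (base 9). Lift 10: 16. −1: 15.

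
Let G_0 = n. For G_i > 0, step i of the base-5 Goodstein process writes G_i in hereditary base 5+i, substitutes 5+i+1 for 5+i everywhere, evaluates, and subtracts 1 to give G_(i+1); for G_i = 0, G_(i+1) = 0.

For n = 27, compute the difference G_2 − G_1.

i=0: 27 = 5^2 + 2 (b=5); 5→6: 6^2 + 2 = 38; 38−1 = 37
i=1: 37 = 6^2 + 1 (b=6); 6→7: 7^2 + 1 = 50; 50−1 = 49

12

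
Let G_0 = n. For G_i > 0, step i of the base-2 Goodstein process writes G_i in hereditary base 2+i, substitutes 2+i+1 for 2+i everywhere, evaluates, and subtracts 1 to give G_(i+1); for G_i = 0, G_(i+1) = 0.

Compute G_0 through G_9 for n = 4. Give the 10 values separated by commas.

4, 26, 41, 60, 83, 109, 139, 173, 211, 253

(0) 4|_2 = 2^2 ↦ 3^3|_3 = 27 ⇒ 26
(1) 26|_3 = 2·3^2 + 2·3 + 2 ↦ 2·4^2 + 2·4 + 2|_4 = 42 ⇒ 41
(2) 41|_4 = 2·4^2 + 2·4 + 1 ↦ 2·5^2 + 2·5 + 1|_5 = 61 ⇒ 60
(3) 60|_5 = 2·5^2 + 2·5 ↦ 2·6^2 + 2·6|_6 = 84 ⇒ 83
(4) 83|_6 = 2·6^2 + 6 + 5 ↦ 2·7^2 + 7 + 5|_7 = 110 ⇒ 109
(5) 109|_7 = 2·7^2 + 7 + 4 ↦ 2·8^2 + 8 + 4|_8 = 140 ⇒ 139
(6) 139|_8 = 2·8^2 + 8 + 3 ↦ 2·9^2 + 9 + 3|_9 = 174 ⇒ 173
(7) 173|_9 = 2·9^2 + 9 + 2 ↦ 2·10^2 + 10 + 2|_10 = 212 ⇒ 211
(8) 211|_10 = 2·10^2 + 10 + 1 ↦ 2·11^2 + 11 + 1|_11 = 254 ⇒ 253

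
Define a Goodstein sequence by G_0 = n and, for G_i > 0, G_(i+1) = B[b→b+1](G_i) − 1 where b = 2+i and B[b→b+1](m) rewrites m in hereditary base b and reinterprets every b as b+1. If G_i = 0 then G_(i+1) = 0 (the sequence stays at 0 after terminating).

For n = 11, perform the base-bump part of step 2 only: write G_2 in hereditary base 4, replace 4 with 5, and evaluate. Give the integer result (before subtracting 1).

15628

step 0: 11 = 2^(2 + 1) + 2 + 1; sub 3 for 2: 3^(3 + 1) + 3 + 1; = 85; G_1 = 85−1 = 84
step 1: 84 = 3^(3 + 1) + 3; sub 4 for 3: 4^(4 + 1) + 4; = 1028; G_2 = 1028−1 = 1027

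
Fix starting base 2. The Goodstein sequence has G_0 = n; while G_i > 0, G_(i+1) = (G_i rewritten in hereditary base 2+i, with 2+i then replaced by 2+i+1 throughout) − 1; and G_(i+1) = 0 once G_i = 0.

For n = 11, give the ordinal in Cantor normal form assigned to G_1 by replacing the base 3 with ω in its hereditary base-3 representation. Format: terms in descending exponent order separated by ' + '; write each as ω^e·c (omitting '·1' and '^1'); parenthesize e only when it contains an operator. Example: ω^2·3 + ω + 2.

ω^(ω + 1) + ω

11 —HB2→ 2^(2 + 1) + 2 + 1 —bump→ 3^(3 + 1) + 3 + 1 = 85 —(−1)→ 84
84 —HB3→ 3^(3 + 1) + 3 —bump→ 4^(4 + 1) + 4 = 1028 —(−1)→ 1027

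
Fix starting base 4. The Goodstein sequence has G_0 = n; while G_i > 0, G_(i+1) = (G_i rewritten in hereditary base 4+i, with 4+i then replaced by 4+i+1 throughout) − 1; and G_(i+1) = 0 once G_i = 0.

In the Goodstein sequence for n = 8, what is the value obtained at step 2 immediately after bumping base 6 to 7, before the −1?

i=0: 8 = 2·4 (b=4); 4→5: 2·5 = 10; 10−1 = 9
i=1: 9 = 5 + 4 (b=5); 5→6: 6 + 4 = 10; 10−1 = 9
i=2: 9 = 6 + 3 (b=6); 6→7: 7 + 3 = 10; 10−1 = 9

10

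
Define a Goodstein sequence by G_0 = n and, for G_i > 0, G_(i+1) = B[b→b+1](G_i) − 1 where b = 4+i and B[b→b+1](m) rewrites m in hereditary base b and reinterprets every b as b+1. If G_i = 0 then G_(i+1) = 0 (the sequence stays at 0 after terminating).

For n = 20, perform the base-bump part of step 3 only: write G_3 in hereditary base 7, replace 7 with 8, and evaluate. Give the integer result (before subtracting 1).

66

i=0: 20 = 4^2 + 4 (b=4); 4→5: 5^2 + 5 = 30; 30−1 = 29
i=1: 29 = 5^2 + 4 (b=5); 5→6: 6^2 + 4 = 40; 40−1 = 39
i=2: 39 = 6^2 + 3 (b=6); 6→7: 7^2 + 3 = 52; 52−1 = 51
i=3: 51 = 7^2 + 2 (b=7); 7→8: 8^2 + 2 = 66; 66−1 = 65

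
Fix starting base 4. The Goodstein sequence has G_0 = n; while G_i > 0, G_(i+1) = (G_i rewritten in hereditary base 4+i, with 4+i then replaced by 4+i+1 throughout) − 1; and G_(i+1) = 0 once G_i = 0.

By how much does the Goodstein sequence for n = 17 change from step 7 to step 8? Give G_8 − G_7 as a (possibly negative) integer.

17 —HB4→ 4^2 + 1 —bump→ 5^2 + 1 = 26 —(−1)→ 25
25 —HB5→ 5^2 —bump→ 6^2 = 36 —(−1)→ 35
35 —HB6→ 5·6 + 5 —bump→ 5·7 + 5 = 40 —(−1)→ 39
39 —HB7→ 5·7 + 4 —bump→ 5·8 + 4 = 44 —(−1)→ 43
43 —HB8→ 5·8 + 3 —bump→ 5·9 + 3 = 48 —(−1)→ 47
47 —HB9→ 5·9 + 2 —bump→ 5·10 + 2 = 52 —(−1)→ 51
51 —HB10→ 5·10 + 1 —bump→ 5·11 + 1 = 56 —(−1)→ 55
55 —HB11→ 5·11 —bump→ 5·12 = 60 —(−1)→ 59

4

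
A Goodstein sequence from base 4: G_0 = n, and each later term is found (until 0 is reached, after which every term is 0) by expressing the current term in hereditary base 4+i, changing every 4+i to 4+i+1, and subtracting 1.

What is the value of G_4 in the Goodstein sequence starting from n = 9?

11

[0] 9 ≡ 2·4 + 1 (base 4). Lift 5: 11. −1: 10.
[1] 10 ≡ 2·5 (base 5). Lift 6: 12. −1: 11.
[2] 11 ≡ 6 + 5 (base 6). Lift 7: 12. −1: 11.
[3] 11 ≡ 7 + 4 (base 7). Lift 8: 12. −1: 11.
[4] 11 ≡ 8 + 3 (base 8). Lift 9: 12. −1: 11.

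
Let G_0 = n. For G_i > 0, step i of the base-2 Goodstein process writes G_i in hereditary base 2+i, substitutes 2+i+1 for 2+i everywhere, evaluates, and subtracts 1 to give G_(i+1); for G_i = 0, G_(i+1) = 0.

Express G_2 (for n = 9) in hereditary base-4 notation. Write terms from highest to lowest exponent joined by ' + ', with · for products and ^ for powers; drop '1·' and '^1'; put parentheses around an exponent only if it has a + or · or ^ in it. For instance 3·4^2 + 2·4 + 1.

(0) 9|_2 = 2^(2 + 1) + 1 ↦ 3^(3 + 1) + 1|_3 = 82 ⇒ 81
(1) 81|_3 = 3^(3 + 1) ↦ 4^(4 + 1)|_4 = 1024 ⇒ 1023
(2) 1023|_4 = 3·4^4 + 3·4^3 + 3·4^2 + 3·4 + 3 ↦ 3·5^5 + 3·5^3 + 3·5^2 + 3·5 + 3|_5 = 9843 ⇒ 9842

3·4^4 + 3·4^3 + 3·4^2 + 3·4 + 3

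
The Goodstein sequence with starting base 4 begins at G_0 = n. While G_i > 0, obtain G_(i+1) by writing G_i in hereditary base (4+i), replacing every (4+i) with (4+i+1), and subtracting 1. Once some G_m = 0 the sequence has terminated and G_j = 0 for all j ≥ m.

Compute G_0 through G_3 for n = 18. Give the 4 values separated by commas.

18, 26, 36, 48

G_0 = 18. HB_4(18) = 4^2 + 2. Bump = 27. G_1 = 26.
G_1 = 26. HB_5(26) = 5^2 + 1. Bump = 37. G_2 = 36.
G_2 = 36. HB_6(36) = 6^2. Bump = 49. G_3 = 48.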